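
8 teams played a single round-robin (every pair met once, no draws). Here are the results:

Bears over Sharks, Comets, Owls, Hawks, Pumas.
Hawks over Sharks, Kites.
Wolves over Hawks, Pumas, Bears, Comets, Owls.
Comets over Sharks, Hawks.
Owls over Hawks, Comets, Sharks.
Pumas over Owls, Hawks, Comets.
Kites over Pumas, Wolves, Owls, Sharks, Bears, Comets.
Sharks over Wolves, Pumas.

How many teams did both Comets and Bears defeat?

2

Comets beat: Sharks, Hawks.
Bears beat: Pumas, Sharks, Hawks, Comets, Owls.
Both beat: Sharks, Hawks — 2.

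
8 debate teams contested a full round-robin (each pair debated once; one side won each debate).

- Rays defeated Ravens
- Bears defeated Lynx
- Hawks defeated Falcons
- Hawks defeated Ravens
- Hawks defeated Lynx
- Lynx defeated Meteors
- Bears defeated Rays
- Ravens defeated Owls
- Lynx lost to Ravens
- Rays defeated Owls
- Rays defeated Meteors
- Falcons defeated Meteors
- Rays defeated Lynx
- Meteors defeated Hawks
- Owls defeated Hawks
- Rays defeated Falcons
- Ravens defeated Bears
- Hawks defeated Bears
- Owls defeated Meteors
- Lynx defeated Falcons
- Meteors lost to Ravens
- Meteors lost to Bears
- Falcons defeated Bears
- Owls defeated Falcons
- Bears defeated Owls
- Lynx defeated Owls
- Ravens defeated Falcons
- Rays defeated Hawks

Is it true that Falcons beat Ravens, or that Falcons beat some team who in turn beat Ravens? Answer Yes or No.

Falcons did not beat Ravens directly.
Falcons beat Meteors, Bears, but each of them lost to Ravens. No two-step path.

No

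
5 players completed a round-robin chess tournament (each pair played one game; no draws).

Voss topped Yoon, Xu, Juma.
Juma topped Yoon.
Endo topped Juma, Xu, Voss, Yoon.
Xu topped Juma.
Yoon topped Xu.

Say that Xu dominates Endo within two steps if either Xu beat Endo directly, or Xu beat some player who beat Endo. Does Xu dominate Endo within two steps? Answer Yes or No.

No

Xu did not beat Endo directly.
Xu beat Juma, but each of them lost to Endo. No two-step path.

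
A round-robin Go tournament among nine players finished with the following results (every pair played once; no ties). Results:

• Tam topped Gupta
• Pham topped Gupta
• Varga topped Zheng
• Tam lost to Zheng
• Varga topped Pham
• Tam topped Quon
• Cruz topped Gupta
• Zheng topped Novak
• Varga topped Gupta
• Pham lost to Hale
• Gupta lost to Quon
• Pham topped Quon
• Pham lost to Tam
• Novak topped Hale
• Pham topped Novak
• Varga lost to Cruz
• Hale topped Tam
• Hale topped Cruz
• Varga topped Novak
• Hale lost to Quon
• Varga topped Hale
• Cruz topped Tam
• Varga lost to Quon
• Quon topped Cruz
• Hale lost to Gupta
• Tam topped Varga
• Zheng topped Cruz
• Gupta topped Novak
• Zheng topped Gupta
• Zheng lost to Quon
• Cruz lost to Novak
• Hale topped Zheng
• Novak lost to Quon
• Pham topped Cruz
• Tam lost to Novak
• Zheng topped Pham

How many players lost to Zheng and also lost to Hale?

Zheng beat: Pham, Cruz, Novak, Gupta, Tam.
Hale beat: Pham, Cruz, Zheng, Tam.
Both beat: Pham, Cruz, Tam — 3.

3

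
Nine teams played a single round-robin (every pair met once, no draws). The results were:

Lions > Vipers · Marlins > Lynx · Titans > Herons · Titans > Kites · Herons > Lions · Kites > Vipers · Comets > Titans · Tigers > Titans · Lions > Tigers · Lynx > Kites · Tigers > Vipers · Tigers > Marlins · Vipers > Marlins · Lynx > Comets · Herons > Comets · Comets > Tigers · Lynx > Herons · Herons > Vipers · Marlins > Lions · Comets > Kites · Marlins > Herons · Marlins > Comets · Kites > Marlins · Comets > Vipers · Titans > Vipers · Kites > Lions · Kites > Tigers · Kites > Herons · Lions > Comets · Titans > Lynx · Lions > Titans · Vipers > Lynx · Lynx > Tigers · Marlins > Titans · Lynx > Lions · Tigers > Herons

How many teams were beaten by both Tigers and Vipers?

1

Tigers beat: Titans, Marlins, Vipers, Herons.
Vipers beat: Lynx, Marlins.
Both beat: Marlins — 1.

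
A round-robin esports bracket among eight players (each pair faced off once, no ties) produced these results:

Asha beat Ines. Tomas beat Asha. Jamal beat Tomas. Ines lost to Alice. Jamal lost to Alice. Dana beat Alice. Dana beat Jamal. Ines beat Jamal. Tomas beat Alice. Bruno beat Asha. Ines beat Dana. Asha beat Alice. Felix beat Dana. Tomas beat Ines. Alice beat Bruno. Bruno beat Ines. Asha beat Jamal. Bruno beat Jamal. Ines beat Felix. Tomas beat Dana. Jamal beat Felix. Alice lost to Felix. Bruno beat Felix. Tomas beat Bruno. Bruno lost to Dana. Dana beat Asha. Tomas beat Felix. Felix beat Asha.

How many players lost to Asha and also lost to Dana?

2

Asha beat: Ines, Jamal, Alice.
Dana beat: Jamal, Bruno, Alice, Asha.
Both beat: Jamal, Alice — 2.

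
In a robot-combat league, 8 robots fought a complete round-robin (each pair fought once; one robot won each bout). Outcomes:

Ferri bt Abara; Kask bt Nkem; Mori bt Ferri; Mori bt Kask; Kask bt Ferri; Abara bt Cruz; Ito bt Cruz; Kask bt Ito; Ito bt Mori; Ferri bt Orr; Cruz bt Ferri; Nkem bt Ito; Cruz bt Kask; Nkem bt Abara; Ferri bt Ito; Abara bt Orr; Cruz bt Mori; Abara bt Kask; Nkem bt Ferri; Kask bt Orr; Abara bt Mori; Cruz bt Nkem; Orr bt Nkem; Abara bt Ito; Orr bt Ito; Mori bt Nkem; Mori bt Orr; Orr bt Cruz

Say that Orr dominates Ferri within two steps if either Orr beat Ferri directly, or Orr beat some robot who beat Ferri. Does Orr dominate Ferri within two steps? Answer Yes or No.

Orr did not beat Ferri directly.
Orr beat Ito, Cruz, Nkem. Of those, Cruz beat Ferri.

Yes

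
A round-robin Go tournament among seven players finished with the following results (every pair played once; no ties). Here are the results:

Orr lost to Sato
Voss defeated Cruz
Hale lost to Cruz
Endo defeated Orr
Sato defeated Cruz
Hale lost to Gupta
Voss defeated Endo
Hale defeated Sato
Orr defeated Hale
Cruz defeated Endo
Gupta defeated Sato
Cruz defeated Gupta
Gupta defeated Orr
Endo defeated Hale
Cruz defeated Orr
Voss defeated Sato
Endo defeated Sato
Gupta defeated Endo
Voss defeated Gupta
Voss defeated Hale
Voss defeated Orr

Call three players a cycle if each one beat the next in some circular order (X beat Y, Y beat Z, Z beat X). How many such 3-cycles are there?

4

Win totals: Cruz 4, Sato 2, Voss 6, Orr 1, Gupta 4, Hale 1, Endo 3.
A player with w wins dominates both others in C(w,2) triples; summing gives 6 + 1 + 15 + 0 + 6 + 0 + 3 = 31 transitive triples.
Total triples C(7,3) = 35, so cyclic triples = 35 − 31 = 4.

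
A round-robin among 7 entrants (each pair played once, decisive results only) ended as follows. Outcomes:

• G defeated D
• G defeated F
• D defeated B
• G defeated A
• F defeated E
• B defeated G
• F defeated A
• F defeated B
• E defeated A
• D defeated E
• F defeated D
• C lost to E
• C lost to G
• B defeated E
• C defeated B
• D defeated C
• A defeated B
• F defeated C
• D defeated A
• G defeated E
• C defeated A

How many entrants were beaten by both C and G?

1

C beat: A, B.
G beat: A, C, D, E, F.
Both beat: A — 1.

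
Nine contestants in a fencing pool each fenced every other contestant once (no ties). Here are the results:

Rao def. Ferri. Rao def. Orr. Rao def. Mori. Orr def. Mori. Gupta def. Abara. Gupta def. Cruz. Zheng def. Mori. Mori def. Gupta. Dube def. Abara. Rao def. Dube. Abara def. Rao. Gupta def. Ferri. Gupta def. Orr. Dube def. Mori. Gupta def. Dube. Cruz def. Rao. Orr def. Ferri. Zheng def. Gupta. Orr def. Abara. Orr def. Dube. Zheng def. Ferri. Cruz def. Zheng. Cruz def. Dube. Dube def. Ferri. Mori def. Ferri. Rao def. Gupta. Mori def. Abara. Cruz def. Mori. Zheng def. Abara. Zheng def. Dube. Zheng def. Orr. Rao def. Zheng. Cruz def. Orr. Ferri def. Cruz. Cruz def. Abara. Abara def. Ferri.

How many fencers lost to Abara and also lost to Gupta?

Abara beat: Rao, Ferri.
Gupta beat: Dube, Abara, Ferri, Cruz, Orr.
Both beat: Ferri — 1.

1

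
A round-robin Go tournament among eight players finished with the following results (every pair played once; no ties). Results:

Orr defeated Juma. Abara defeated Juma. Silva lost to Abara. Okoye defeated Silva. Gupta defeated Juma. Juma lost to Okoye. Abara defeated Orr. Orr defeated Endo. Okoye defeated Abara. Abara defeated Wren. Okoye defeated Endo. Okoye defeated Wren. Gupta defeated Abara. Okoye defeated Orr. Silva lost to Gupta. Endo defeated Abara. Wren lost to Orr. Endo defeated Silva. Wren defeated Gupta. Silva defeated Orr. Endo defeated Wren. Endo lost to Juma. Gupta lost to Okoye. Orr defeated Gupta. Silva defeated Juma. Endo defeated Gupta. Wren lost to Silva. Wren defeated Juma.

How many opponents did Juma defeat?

Juma's results: beat Endo; lost to Abara, Gupta, Wren, Silva, Orr, Okoye.
That is 1 win.

1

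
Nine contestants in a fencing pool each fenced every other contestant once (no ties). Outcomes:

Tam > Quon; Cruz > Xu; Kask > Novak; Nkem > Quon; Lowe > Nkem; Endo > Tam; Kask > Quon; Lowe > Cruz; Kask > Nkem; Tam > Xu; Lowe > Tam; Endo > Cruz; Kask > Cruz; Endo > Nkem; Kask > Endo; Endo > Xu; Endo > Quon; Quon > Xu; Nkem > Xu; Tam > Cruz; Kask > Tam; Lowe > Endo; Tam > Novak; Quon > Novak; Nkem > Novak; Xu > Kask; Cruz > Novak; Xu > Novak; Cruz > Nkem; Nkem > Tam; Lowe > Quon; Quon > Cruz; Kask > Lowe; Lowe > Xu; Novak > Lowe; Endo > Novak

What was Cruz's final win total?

3

Cruz's results: beat Nkem, Novak, Xu; lost to Tam, Kask, Endo, Quon, Lowe.
That is 3 wins.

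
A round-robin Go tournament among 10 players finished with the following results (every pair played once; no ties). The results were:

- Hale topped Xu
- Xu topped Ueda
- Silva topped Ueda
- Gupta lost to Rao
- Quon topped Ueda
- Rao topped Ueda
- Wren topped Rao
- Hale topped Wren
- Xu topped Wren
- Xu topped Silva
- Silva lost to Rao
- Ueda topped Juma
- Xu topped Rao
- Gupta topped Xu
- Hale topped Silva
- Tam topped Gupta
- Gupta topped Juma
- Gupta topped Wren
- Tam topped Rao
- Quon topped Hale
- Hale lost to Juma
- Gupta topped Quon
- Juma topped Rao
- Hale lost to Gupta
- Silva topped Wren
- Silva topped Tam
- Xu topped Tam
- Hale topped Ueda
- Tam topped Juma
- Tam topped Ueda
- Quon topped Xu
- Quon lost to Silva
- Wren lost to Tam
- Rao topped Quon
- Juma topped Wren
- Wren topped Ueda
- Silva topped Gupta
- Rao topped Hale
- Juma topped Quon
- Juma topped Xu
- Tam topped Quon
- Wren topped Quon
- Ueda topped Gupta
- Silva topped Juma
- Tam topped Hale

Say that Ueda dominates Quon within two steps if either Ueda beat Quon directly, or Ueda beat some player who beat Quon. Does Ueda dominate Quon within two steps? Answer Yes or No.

Yes

Ueda did not beat Quon directly.
Ueda beat Gupta, Juma. Of those, Gupta beat Quon.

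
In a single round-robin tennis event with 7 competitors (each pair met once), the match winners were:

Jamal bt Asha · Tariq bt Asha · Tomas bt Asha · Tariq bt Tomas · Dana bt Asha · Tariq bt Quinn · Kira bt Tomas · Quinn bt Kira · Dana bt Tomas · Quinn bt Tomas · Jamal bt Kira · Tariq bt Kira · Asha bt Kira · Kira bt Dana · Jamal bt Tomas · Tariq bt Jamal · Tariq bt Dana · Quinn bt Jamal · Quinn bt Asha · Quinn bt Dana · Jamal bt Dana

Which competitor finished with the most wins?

Tariq

Win totals: Kira 2, Asha 1, Jamal 4, Dana 2, Tomas 1, Tariq 6, Quinn 5.
Tariq leads with 6 wins (next highest: 5).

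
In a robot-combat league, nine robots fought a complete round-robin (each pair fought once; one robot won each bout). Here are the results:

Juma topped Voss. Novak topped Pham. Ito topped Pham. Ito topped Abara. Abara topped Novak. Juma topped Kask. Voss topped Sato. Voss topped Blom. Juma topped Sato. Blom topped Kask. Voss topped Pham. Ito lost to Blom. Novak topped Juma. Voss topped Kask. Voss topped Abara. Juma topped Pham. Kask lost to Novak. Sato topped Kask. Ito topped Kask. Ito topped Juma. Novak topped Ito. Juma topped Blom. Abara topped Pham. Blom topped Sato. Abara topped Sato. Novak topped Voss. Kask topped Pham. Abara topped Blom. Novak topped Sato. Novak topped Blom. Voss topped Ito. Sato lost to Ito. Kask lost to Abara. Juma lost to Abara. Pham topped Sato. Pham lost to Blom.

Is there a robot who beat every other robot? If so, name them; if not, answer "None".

None

Highest win total is Novak with 7 (out of 8 possible).
Novak lost to Abara, so no robot went undefeated.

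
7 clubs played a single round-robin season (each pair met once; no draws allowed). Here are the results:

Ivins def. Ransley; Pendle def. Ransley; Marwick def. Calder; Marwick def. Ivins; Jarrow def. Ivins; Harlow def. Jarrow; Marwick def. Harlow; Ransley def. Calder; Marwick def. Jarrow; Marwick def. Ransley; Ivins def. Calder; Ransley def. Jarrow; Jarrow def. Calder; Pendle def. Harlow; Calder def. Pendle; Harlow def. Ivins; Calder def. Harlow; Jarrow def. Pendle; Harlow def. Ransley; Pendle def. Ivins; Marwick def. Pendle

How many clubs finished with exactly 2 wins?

3

Win totals: Calder 2, Jarrow 3, Ivins 2, Marwick 6, Harlow 3, Pendle 3, Ransley 2.
Exactly 2: Calder, Ivins, Ransley — 3 clubs.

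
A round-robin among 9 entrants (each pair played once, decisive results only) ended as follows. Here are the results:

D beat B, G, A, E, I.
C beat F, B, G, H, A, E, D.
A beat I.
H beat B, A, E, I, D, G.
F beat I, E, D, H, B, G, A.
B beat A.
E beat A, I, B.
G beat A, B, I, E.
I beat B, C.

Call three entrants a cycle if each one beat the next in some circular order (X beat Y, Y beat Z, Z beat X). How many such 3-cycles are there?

Win totals: A 1, B 1, C 7, D 5, E 3, F 7, G 4, H 6, I 2.
An entrant with w wins dominates both others in C(w,2) triples; summing gives 0 + 0 + 21 + 10 + 3 + 21 + 6 + 15 + 1 = 77 transitive triples.
Total triples C(9,3) = 84, so cyclic triples = 84 − 77 = 7.

7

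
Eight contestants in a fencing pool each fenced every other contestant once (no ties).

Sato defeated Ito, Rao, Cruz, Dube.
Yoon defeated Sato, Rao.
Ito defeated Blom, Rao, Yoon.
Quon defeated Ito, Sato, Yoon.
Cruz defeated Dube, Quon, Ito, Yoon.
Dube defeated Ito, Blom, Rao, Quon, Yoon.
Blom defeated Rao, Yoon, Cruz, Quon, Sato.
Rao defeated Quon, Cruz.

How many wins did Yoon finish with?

Yoon's results: beat Rao, Sato; lost to Cruz, Quon, Blom, Ito, Dube.
That is 2 wins.

2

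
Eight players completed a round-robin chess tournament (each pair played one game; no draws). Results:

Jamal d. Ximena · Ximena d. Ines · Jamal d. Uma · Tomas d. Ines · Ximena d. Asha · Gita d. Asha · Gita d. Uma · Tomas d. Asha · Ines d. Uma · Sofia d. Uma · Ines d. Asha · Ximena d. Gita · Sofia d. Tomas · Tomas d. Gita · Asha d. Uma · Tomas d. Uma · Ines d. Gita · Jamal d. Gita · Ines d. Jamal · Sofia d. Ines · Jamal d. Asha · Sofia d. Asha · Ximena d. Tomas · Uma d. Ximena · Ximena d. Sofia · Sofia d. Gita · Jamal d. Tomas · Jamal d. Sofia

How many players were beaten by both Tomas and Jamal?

3

Tomas beat: Uma, Asha, Ines, Gita.
Jamal beat: Uma, Asha, Ximena, Tomas, Gita, Sofia.
Both beat: Uma, Asha, Gita — 3.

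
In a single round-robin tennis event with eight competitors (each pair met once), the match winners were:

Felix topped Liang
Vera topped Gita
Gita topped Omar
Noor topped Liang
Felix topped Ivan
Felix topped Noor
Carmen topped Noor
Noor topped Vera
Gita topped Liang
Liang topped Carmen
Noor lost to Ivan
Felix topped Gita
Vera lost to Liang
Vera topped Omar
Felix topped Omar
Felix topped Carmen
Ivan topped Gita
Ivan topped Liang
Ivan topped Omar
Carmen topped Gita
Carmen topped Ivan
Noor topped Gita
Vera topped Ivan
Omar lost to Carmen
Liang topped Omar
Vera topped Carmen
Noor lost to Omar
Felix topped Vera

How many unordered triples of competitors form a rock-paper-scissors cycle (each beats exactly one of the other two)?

Win totals: Ivan 4, Noor 3, Vera 4, Liang 3, Felix 7, Carmen 4, Gita 2, Omar 1.
A competitor with w wins dominates both others in C(w,2) triples; summing gives 6 + 3 + 6 + 3 + 21 + 6 + 1 + 0 = 46 transitive triples.
Total triples C(8,3) = 56, so cyclic triples = 56 − 46 = 10.

10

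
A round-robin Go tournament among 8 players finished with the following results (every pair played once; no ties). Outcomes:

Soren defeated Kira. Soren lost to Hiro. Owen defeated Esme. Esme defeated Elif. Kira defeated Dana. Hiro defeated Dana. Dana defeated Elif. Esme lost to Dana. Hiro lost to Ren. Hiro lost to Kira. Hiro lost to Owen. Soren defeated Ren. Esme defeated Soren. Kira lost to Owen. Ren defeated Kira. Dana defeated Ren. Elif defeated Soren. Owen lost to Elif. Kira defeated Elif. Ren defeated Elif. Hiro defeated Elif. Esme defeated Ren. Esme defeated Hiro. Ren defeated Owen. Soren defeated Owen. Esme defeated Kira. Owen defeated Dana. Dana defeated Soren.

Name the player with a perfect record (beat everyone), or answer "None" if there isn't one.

None

Highest win total is Esme with 5 (out of 7 possible).
Esme lost to Owen, Dana, so no player went undefeated.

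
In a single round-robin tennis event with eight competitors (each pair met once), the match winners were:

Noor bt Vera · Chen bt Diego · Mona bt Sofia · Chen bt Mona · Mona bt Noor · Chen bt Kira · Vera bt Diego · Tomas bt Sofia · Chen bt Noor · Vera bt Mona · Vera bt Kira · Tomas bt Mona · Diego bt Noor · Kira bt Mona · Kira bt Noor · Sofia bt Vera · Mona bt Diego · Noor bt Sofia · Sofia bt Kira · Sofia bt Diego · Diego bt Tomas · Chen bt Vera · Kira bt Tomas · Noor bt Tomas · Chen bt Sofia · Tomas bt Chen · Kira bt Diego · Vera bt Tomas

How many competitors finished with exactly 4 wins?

Win totals: Vera 4, Mona 3, Chen 6, Diego 2, Tomas 3, Noor 3, Sofia 3, Kira 4.
Exactly 4: Vera, Kira — 2 competitors.

2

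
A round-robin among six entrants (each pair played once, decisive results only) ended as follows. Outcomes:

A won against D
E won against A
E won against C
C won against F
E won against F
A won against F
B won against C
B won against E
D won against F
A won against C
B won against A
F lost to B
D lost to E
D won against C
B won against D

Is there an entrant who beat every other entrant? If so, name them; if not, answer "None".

B has 5 wins out of 5 opponents — a perfect record.

B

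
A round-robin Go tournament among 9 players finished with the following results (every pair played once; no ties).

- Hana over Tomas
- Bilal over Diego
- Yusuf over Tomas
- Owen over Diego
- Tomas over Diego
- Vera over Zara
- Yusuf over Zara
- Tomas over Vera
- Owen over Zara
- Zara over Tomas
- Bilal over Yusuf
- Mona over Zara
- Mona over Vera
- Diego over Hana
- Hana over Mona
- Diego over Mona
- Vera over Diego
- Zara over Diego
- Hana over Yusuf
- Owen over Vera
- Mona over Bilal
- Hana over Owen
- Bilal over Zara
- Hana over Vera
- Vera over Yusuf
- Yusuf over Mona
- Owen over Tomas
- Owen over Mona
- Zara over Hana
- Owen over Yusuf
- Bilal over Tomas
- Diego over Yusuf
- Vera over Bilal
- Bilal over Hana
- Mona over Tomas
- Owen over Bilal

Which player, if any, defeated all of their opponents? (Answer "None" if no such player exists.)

Highest win total is Owen with 7 (out of 8 possible).
Owen lost to Hana, so no player went undefeated.

None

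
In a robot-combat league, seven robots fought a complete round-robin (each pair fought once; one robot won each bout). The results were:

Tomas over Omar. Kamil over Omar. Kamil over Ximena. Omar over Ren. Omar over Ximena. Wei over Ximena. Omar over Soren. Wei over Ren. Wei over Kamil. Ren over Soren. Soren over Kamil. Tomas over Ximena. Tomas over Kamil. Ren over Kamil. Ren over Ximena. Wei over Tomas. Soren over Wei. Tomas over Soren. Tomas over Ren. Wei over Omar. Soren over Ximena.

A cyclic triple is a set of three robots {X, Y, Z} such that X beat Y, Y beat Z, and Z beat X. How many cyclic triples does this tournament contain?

Win totals: Soren 3, Omar 3, Wei 5, Tomas 5, Ximena 0, Kamil 2, Ren 3.
A robot with w wins dominates both others in C(w,2) triples; summing gives 3 + 3 + 10 + 10 + 0 + 1 + 3 = 30 transitive triples.
Total triples C(7,3) = 35, so cyclic triples = 35 − 30 = 5.

5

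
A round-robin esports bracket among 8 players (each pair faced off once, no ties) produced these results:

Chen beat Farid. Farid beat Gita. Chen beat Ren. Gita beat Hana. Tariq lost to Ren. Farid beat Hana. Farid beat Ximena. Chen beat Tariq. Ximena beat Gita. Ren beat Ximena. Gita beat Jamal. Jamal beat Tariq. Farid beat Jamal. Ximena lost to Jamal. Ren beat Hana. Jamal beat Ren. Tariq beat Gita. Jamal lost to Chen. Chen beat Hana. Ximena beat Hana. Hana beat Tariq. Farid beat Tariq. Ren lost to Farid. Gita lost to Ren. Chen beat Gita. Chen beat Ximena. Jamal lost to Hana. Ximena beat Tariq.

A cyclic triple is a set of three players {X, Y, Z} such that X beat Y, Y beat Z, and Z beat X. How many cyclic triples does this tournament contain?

6

Win totals: Gita 2, Farid 6, Jamal 3, Chen 7, Tariq 1, Hana 2, Ren 4, Ximena 3.
A player with w wins dominates both others in C(w,2) triples; summing gives 1 + 15 + 3 + 21 + 0 + 1 + 6 + 3 = 50 transitive triples.
Total triples C(8,3) = 56, so cyclic triples = 56 − 50 = 6.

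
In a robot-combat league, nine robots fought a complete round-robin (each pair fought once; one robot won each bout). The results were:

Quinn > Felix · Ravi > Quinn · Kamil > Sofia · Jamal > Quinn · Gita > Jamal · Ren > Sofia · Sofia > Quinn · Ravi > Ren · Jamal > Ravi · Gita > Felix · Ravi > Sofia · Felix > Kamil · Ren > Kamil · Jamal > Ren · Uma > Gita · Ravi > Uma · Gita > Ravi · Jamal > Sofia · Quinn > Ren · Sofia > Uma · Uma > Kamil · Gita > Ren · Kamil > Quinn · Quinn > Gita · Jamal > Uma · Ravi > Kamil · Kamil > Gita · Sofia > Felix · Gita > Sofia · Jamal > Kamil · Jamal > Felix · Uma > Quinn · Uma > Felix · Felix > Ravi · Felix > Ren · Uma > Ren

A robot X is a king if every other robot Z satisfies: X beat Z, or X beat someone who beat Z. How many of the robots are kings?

4

Sofia cannot reach Jamal in two steps.
Gita reaches everyone (king).
Ren cannot reach Jamal, Ravi in two steps.
Uma reaches everyone (king).
Felix cannot reach Jamal in two steps.
Quinn cannot reach Uma in two steps.
Jamal reaches everyone (king).
Kamil reaches everyone (king).
Ravi cannot reach Jamal in two steps.
Kings: Gita, Uma, Jamal, Kamil — 4.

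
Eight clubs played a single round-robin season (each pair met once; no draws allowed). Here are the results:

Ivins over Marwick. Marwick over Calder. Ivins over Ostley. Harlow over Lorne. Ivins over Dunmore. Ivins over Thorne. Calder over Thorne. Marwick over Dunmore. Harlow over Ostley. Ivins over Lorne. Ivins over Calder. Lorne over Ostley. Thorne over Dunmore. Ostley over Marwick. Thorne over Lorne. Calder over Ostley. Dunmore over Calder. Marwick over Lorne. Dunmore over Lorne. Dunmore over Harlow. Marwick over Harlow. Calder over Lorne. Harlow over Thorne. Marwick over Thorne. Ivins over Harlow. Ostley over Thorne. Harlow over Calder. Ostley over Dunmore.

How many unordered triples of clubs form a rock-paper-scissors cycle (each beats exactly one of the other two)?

Win totals: Thorne 2, Marwick 5, Dunmore 3, Harlow 4, Ivins 7, Calder 3, Ostley 3, Lorne 1.
A club with w wins dominates both others in C(w,2) triples; summing gives 1 + 10 + 3 + 6 + 21 + 3 + 3 + 0 = 47 transitive triples.
Total triples C(8,3) = 56, so cyclic triples = 56 − 47 = 9.

9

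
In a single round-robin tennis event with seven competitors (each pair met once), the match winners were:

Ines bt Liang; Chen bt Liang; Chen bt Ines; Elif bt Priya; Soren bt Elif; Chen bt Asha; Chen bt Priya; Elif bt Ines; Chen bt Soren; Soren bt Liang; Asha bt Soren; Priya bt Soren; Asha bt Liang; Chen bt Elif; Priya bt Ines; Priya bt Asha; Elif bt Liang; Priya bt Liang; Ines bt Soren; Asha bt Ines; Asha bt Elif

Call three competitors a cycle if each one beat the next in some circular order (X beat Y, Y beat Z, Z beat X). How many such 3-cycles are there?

Win totals: Priya 4, Soren 2, Chen 6, Asha 4, Elif 3, Ines 2, Liang 0.
A competitor with w wins dominates both others in C(w,2) triples; summing gives 6 + 1 + 15 + 6 + 3 + 1 + 0 = 32 transitive triples.
Total triples C(7,3) = 35, so cyclic triples = 35 − 32 = 3.

3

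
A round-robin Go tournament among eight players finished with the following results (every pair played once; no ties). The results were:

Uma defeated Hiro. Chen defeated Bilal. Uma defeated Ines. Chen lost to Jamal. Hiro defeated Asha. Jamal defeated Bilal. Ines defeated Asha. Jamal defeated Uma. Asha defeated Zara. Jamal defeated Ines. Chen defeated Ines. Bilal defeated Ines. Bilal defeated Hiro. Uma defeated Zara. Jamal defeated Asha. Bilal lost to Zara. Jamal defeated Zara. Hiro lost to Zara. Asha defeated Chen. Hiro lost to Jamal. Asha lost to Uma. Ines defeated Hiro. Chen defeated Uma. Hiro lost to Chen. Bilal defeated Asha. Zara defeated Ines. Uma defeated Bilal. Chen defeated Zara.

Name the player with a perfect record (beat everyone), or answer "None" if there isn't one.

Jamal

Jamal has 7 wins out of 7 opponents — a perfect record.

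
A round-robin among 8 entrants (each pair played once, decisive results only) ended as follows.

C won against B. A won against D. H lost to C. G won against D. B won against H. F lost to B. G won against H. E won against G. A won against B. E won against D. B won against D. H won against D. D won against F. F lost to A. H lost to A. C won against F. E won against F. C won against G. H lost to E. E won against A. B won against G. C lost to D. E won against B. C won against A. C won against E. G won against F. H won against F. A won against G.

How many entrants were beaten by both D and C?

D beat: C, F.
C beat: A, B, E, F, G, H.
Both beat: F — 1.

1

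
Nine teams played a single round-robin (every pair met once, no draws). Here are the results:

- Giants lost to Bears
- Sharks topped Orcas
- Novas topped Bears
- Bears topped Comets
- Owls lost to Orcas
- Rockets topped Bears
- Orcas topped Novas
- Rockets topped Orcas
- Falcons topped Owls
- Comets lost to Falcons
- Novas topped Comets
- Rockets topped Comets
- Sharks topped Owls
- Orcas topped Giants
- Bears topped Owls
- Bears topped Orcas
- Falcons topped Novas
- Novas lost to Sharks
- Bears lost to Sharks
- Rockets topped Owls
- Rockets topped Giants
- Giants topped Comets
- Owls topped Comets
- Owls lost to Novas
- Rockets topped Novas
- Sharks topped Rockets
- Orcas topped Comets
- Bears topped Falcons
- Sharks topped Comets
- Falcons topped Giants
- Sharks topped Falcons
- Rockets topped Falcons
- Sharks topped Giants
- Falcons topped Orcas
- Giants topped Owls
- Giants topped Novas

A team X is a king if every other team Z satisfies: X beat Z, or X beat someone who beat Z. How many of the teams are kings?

1

Sharks reaches everyone (king).
Novas cannot reach Sharks, Rockets in two steps.
Orcas cannot reach Sharks, Rockets, Falcons in two steps.
Comets cannot reach Sharks, Novas, Orcas, Giants, Owls, Rockets, Bears, Falcons in two steps.
Giants cannot reach Sharks, Orcas, Rockets, Falcons in two steps.
Owls cannot reach Sharks, Novas, Orcas, Giants, Rockets, Bears, Falcons in two steps.
Rockets cannot reach Sharks in two steps.
Bears cannot reach Sharks, Rockets in two steps.
Falcons cannot reach Sharks, Rockets in two steps.
Kings: Sharks — 1.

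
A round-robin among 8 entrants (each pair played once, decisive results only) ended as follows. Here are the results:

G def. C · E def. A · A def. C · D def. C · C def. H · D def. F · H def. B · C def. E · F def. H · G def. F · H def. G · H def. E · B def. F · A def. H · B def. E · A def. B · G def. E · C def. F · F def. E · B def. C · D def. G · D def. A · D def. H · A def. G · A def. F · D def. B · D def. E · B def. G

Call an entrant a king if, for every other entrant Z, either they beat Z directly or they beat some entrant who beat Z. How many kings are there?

1

A cannot reach D in two steps.
B cannot reach D in two steps.
C cannot reach D in two steps.
D reaches everyone (king).
E cannot reach D in two steps.
F cannot reach C, D in two steps.
G cannot reach B, D in two steps.
H cannot reach D in two steps.
Kings: D — 1.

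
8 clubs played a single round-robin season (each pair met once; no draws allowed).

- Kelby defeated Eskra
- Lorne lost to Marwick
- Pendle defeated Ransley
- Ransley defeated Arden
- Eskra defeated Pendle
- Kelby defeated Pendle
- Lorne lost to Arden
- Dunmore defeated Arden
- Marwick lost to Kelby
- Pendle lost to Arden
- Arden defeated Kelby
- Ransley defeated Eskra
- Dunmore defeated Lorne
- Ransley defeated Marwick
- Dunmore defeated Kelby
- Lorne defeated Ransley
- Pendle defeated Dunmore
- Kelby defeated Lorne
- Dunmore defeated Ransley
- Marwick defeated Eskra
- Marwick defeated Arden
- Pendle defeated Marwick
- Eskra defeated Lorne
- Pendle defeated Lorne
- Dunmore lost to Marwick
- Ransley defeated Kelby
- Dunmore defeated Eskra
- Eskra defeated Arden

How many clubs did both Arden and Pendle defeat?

1

Arden beat: Pendle, Lorne, Kelby.
Pendle beat: Marwick, Lorne, Dunmore, Ransley.
Both beat: Lorne — 1.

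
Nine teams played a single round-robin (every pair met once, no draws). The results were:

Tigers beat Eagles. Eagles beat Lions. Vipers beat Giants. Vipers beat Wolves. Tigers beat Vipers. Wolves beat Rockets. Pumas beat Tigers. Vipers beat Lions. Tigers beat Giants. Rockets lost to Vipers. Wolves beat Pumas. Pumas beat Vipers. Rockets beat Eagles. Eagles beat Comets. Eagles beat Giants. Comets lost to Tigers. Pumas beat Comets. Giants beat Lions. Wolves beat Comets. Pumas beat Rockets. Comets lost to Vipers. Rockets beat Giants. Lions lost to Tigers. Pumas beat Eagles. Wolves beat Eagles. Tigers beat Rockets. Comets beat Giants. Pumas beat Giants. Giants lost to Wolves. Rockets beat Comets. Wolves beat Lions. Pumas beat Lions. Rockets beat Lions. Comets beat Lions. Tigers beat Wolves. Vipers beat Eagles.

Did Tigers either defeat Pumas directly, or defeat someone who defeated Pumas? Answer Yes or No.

Tigers did not beat Pumas directly.
Tigers beat Lions, Rockets, Eagles, Comets, Giants, Vipers, Wolves. Of those, Wolves beat Pumas.

Yes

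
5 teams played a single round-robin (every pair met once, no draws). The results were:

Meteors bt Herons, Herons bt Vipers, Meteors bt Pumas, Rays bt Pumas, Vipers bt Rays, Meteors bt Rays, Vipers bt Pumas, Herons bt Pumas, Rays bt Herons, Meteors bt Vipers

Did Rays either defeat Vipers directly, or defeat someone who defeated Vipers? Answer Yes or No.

Yes

Rays did not beat Vipers directly.
Rays beat Pumas, Herons. Of those, Herons beat Vipers.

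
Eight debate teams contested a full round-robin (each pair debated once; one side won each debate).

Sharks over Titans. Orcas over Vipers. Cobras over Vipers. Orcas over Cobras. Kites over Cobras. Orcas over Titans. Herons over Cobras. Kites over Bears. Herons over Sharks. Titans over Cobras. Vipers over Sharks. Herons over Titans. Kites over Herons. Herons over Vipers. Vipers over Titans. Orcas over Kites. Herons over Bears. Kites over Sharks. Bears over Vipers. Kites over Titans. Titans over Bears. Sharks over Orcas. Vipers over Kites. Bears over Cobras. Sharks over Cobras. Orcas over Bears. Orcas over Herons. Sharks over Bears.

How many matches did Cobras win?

1

Cobras' results: beat Vipers; lost to Kites, Sharks, Bears, Orcas, Herons, Titans.
That is 1 win.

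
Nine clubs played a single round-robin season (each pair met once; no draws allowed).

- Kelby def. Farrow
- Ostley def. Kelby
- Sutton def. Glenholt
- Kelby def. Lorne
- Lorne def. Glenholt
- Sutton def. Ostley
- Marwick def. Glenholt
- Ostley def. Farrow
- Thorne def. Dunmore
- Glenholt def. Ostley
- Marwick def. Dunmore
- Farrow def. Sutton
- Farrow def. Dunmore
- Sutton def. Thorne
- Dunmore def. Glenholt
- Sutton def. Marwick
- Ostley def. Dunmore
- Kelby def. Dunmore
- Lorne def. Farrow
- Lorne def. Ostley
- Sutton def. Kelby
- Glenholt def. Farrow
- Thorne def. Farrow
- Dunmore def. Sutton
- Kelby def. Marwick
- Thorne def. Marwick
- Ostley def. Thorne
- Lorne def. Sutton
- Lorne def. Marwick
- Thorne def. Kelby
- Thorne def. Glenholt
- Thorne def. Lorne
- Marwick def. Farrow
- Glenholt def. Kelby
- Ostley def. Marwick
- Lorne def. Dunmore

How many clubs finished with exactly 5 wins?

Win totals: Thorne 6, Lorne 6, Sutton 5, Kelby 4, Farrow 2, Marwick 3, Dunmore 2, Glenholt 3, Ostley 5.
Exactly 5: Sutton, Ostley — 2 clubs.

2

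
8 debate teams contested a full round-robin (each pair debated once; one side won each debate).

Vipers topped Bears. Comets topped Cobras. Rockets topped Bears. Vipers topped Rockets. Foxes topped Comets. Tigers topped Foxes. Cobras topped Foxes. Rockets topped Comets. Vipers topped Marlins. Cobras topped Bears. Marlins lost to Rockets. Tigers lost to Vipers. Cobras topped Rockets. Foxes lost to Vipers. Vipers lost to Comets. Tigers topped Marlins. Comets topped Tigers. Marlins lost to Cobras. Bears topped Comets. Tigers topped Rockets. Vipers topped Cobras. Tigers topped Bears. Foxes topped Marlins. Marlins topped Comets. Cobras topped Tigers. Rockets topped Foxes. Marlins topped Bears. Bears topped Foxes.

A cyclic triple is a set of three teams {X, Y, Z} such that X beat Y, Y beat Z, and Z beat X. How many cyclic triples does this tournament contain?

13

Win totals: Tigers 4, Bears 2, Vipers 6, Foxes 2, Marlins 2, Comets 3, Rockets 4, Cobras 5.
A team with w wins dominates both others in C(w,2) triples; summing gives 6 + 1 + 15 + 1 + 1 + 3 + 6 + 10 = 43 transitive triples.
Total triples C(8,3) = 56, so cyclic triples = 56 − 43 = 13.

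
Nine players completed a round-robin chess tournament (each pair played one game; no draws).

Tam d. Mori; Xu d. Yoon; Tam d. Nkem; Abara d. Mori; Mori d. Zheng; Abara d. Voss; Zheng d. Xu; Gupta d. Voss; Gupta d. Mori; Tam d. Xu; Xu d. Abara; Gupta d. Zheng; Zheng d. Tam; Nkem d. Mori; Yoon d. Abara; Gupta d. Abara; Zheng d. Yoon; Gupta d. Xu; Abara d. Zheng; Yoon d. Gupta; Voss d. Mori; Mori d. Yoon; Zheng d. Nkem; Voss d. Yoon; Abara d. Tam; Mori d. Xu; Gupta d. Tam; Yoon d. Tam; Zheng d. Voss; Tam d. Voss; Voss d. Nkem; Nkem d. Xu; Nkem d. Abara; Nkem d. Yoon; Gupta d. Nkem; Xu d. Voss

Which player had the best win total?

Gupta

Win totals: Zheng 5, Mori 3, Voss 3, Nkem 4, Abara 4, Gupta 7, Tam 4, Xu 3, Yoon 3.
Gupta leads with 7 wins (next highest: 5).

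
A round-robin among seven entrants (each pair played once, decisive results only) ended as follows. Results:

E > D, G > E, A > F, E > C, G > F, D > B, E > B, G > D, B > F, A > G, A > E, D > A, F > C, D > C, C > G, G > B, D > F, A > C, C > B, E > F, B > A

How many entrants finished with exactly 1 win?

Win totals: A 4, B 2, C 2, D 4, E 4, F 1, G 4.
Exactly 1: F — 1 entrant.

1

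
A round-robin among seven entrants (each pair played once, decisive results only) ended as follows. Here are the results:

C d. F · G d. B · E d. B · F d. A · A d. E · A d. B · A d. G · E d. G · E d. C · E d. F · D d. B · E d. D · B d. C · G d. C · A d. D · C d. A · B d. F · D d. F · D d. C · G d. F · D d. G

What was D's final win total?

D's results: beat B, C, F, G; lost to A, E.
That is 4 wins.

4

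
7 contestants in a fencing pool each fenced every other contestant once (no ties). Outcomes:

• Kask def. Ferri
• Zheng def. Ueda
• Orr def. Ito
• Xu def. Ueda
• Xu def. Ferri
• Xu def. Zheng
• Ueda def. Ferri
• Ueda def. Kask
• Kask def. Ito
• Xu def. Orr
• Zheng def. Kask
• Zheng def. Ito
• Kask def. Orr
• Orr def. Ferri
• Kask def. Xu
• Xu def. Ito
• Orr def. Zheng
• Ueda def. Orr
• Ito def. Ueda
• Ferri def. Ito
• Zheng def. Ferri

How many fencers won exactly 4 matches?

2

Win totals: Zheng 4, Kask 4, Ueda 3, Ito 1, Ferri 1, Xu 5, Orr 3.
Exactly 4: Zheng, Kask — 2 fencers.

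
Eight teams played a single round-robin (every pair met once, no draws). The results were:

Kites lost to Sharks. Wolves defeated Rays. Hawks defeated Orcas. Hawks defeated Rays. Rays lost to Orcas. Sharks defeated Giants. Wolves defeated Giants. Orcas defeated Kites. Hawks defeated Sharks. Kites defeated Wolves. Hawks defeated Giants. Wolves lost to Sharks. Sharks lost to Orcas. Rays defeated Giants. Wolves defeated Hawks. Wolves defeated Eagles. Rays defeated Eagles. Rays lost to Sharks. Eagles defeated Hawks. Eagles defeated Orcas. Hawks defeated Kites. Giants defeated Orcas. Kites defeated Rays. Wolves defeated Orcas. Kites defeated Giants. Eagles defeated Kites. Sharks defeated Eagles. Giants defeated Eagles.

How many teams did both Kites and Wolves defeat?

Kites beat: Giants, Wolves, Rays.
Wolves beat: Giants, Orcas, Hawks, Eagles, Rays.
Both beat: Giants, Rays — 2.

2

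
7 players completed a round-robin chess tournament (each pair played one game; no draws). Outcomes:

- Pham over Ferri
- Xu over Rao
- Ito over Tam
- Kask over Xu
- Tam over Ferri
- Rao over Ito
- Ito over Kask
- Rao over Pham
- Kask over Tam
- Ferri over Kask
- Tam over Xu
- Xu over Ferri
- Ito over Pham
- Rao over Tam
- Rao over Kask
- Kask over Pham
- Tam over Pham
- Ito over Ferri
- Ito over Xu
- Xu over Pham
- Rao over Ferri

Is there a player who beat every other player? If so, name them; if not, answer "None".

Highest win total is Rao with 5 (out of 6 possible).
Rao lost to Xu, so no player went undefeated.

None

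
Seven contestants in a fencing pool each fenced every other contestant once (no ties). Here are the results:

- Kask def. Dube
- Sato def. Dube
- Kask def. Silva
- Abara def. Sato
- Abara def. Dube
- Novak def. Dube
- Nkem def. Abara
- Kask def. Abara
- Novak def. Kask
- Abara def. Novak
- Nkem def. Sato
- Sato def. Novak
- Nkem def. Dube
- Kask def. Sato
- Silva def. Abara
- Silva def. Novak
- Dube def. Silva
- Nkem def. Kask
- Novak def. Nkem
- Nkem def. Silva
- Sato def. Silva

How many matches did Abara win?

3

Abara's results: beat Sato, Dube, Novak; lost to Nkem, Silva, Kask.
That is 3 wins.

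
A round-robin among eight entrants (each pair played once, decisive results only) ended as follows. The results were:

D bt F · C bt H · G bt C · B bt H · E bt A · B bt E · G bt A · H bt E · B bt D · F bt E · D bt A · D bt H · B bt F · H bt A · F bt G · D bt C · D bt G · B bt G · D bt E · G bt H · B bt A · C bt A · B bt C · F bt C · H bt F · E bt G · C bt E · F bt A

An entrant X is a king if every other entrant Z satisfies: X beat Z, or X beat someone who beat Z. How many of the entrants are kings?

A cannot reach B, C, D, E, F, G, H in two steps.
B reaches everyone (king).
C cannot reach B, D in two steps.
D cannot reach B in two steps.
E cannot reach B, D, F in two steps.
F cannot reach B, D in two steps.
G cannot reach B, D in two steps.
H cannot reach B, D in two steps.
Kings: B — 1.

1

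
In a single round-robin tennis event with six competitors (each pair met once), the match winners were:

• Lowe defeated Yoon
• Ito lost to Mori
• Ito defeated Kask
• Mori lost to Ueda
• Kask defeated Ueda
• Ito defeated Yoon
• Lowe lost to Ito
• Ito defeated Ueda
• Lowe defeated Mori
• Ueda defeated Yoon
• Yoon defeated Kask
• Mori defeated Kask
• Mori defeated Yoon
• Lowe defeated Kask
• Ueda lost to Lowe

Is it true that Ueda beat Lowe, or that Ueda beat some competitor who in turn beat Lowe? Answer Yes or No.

Ueda did not beat Lowe directly.
Ueda beat Yoon, Mori, but each of them lost to Lowe. No two-step path.

No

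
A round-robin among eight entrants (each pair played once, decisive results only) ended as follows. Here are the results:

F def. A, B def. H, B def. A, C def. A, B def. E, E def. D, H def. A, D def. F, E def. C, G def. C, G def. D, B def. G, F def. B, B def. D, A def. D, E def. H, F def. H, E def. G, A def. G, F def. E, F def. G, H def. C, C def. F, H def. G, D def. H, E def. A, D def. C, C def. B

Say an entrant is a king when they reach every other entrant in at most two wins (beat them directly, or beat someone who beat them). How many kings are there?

A cannot reach B, E in two steps.
B reaches everyone (king).
C reaches everyone (king).
D reaches everyone (king).
E reaches everyone (king).
F reaches everyone (king).
G cannot reach E in two steps.
H cannot reach E in two steps.
Kings: B, C, D, E, F — 5.

5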